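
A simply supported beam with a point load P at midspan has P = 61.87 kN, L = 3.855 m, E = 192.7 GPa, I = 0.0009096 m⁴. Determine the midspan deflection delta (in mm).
Model: a simply supported beam with a point load P at midspan, so delta = (P·L^3) / (48·E·I).
Convert to SI units:
  P = 61.87 kN = 61870 N
  E = 192.7 GPa = 1.927 × 10¹¹ Pa
Substitute:
  delta = (61870 × 3.855^3) / (48 × (1.927 × 10¹¹) × 0.0009096)
  delta = 0.0004213 m
Convert: delta = 0.0004213 m = 0.4213 mm
Final answer: delta = 0.4213 mm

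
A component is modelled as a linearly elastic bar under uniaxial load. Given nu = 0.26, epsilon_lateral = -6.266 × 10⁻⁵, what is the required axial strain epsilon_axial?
Model: a linearly elastic bar under uniaxial load, so epsilon_lateral = -nu·epsilon_axial.
Solve for epsilon_axial: epsilon_axial = -epsilon_lateral / nu.
Substitute:
  epsilon_axial = -(-6.266 × 10⁻⁵) / 0.26
  epsilon_axial = 0.000241
Final answer: epsilon_axial = 0.000241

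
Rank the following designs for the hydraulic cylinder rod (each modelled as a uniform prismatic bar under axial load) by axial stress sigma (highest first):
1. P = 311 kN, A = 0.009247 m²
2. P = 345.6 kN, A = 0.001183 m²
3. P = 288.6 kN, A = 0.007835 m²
Model: a uniform prismatic bar under axial load, so sigma = P / A (SI units).
  Case 1: sigma = 311000 / 0.009247 = 3.363 × 10⁷ Pa = 33.63 MPa
  Case 2: sigma = 345600 / 0.001183 = 2.921 × 10⁸ Pa = 292.1 MPa
  Case 3: sigma = 288600 / 0.007835 = 3.683 × 10⁷ Pa = 36.83 MPa
Ordering: 292.1 MPa (case 2) > 36.83 MPa (case 3) > 33.63 MPa (case 1)
Final answer: 2, 3, 1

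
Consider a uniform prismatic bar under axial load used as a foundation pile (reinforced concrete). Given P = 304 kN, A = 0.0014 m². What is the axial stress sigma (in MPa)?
Model: a uniform prismatic bar under axial load, so sigma = P / A.
Convert to SI units:
  P = 304 kN = 304000 N
Substitute:
  sigma = 304000 / 0.0014
  sigma = 2.171 × 10⁸ Pa
Convert: sigma = 2.171 × 10⁸ Pa = 217.1 MPa
Final answer: sigma = 217.1 MPa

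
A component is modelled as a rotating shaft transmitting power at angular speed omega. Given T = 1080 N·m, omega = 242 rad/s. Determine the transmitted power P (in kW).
Model: a rotating shaft transmitting power at angular speed omega, so P = T·omega.
Substitute:
  P = 1080 × 242
  P = 261400 W
Convert: P = 261400 W = 261.4 kW
Final answer: P = 261.4 kW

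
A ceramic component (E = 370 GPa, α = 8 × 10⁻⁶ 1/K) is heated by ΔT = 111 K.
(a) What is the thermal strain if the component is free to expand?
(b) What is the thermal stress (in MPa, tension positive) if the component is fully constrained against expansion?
(a) Free thermal strain ε_th = α·ΔT = (8 × 10⁻⁶) × 111 = 0.000888
(b) Fully constrained, the expansion is suppressed, so σ = -E·α·ΔT. Convert E = 370 GPa = 3.7 × 10¹¹ Pa.
  σ = -(3.7 × 10¹¹) × (8 × 10⁻⁶) × 111 = -3.286 × 10⁸ Pa = -328.6 MPa (compressive)
Final answer: (a) ε_th = 0.000888, (b) σ = -328.6 MPa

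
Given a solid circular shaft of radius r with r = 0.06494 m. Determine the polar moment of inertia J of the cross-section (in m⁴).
Model: a solid circular shaft of radius r, so J = (π·r^4) / 2.
Substitute:
  J = (π × 0.06494^4) / 2
  J = 2.794 × 10⁻⁵ m⁴
Final answer: J = 2.794 × 10⁻⁵ m⁴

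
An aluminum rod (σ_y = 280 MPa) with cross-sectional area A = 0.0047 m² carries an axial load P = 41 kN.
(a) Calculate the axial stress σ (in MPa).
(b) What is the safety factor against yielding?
(a) Axial stress σ = P/A. Convert P = 41 kN = 41000 N.
  σ = 41000 / 0.0047 = 8.723 × 10⁶ Pa = 8.723 MPa
(b) Safety factor SF = σ_y/σ = 280 / 8.723 = 32.1
Final answer: (a) σ = 8.723 MPa, (b) SF = 32.1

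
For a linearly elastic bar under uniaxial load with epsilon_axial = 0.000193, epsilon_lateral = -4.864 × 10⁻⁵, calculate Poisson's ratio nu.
Model: a linearly elastic bar under uniaxial load, so epsilon_lateral = -nu·epsilon_axial.
Solve for nu: nu = -epsilon_lateral / epsilon_axial.
Substitute:
  nu = -(-4.864 × 10⁻⁵) / 0.000193
  nu = 0.252
Final answer: nu = 0.252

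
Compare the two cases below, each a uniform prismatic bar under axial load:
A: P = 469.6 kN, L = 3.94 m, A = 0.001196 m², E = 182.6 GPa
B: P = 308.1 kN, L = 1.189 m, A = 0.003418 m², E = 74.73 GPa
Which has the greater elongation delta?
Model: a uniform prismatic bar under axial load, so delta = (P·L) / (A·E) (SI units).
  A: delta = (469600 × 3.94) / (0.001196 × (1.826 × 10¹¹)) = 0.008472 m = 8.472 mm
  B: delta = (308100 × 1.189) / (0.003418 × (7.473 × 10¹⁰)) = 0.001434 m = 1.434 mm
8.472 mm > 1.434 mm, so A is larger.
Final answer: A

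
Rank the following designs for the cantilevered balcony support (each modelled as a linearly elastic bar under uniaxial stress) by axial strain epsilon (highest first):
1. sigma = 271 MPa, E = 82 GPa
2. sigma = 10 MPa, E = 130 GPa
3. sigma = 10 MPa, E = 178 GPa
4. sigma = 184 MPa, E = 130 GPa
Model: a linearly elastic bar under uniaxial stress, so epsilon = sigma / E (SI units).
  Case 1: epsilon = (2.71 × 10⁸) / (8.2 × 10¹⁰) = 0.003305
  Case 2: epsilon = (1 × 10⁷) / (1.3 × 10¹¹) = 7.692 × 10⁻⁵
  Case 3: epsilon = (1 × 10⁷) / (1.78 × 10¹¹) = 5.618 × 10⁻⁵
  Case 4: epsilon = (1.84 × 10⁸) / (1.3 × 10¹¹) = 0.001415
Ordering: 0.003305 (case 1) > 0.001415 (case 4) > 7.692 × 10⁻⁵ (case 2) > 5.618 × 10⁻⁵ (case 3)
Final answer: 1, 4, 2, 3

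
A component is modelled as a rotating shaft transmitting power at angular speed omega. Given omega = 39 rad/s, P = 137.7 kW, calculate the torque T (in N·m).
Model: a rotating shaft transmitting power at angular speed omega, so P = T·omega.
Solve for T: T = P / omega.
Convert to SI units:
  P = 137.7 kW = 137700 W
Substitute:
  T = 137700 / 39
  T = 3531 N·m
Final answer: T = 3531 N·m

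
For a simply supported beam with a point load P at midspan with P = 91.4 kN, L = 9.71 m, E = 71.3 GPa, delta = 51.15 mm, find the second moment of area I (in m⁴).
Model: a simply supported beam with a point load P at midspan, so delta = (P·L^3) / (48·E·I).
Solve for I: I = (P·L^3) / (48·delta·E).
Convert to SI units:
  P = 91.4 kN = 91400 N
  E = 71.3 GPa = 7.13 × 10¹⁰ Pa
  delta = 51.15 mm = 0.05115 m
Substitute:
  I = (91400 × 9.71^3) / (48 × 0.05115 × (7.13 × 10¹⁰))
  I = 0.000478 m⁴
Final answer: I = 0.000478 m⁴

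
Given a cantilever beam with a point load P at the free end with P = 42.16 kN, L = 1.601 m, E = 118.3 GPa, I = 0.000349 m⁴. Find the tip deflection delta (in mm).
Model: a cantilever beam with a point load P at the free end, so delta = (P·L^3) / (3·E·I).
Convert to SI units:
  P = 42.16 kN = 42160 N
  E = 118.3 GPa = 1.183 × 10¹¹ Pa
Substitute:
  delta = (42160 × 1.601^3) / (3 × (1.183 × 10¹¹) × 0.000349)
  delta = 0.001397 m
Convert: delta = 0.001397 m = 1.397 mm
Final answer: delta = 1.397 mm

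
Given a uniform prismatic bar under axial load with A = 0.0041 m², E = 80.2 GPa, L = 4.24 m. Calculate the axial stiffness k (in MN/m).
Model: a uniform prismatic bar under axial load, so k = (A·E) / L.
Convert to SI units:
  E = 80.2 GPa = 8.02 × 10¹⁰ Pa
Substitute:
  k = (0.0041 × (8.02 × 10¹⁰)) / 4.24
  k = 7.755 × 10⁷ N/m
Convert: k = 7.755 × 10⁷ N/m = 77.55 MN/m
Final answer: k = 77.55 MN/m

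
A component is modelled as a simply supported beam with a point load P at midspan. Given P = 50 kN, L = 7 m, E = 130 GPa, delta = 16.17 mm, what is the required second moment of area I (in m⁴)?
Model: a simply supported beam with a point load P at midspan, so delta = (P·L^3) / (48·E·I).
Solve for I: I = (P·L^3) / (48·delta·E).
Convert to SI units:
  P = 50 kN = 50000 N
  E = 130 GPa = 1.3 × 10¹¹ Pa
  delta = 16.17 mm = 0.01617 m
Substitute:
  I = (50000 × 7^3) / (48 × 0.01617 × (1.3 × 10¹¹))
  I = 0.00017 m⁴
Final answer: I = 0.00017 m⁴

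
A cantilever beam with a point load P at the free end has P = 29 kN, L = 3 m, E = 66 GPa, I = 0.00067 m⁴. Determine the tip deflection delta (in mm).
Model: a cantilever beam with a point load P at the free end, so delta = (P·L^3) / (3·E·I).
Convert to SI units:
  P = 29 kN = 29000 N
  E = 66 GPa = 6.6 × 10¹⁰ Pa
Substitute:
  delta = (29000 × 3^3) / (3 × (6.6 × 10¹⁰) × 0.00067)
  delta = 0.005902 m
Convert: delta = 0.005902 m = 5.902 mm
Final answer: delta = 5.902 mm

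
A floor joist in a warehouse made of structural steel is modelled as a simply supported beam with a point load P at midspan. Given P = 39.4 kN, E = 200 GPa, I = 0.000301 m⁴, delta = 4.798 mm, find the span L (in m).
Model: a simply supported beam with a point load P at midspan, so delta = (P·L^3) / (48·E·I).
Solve for L: L = ((48·delta·E·I) / P)^(1/3).
Convert to SI units:
  P = 39.4 kN = 39400 N
  E = 200 GPa = 2 × 10¹¹ Pa
  delta = 4.798 mm = 0.004798 m
Substitute:
  L = ((48 × 0.004798 × (2 × 10¹¹) × 0.000301) / 39400)^(1/3)
  L = 7.06 m
Final answer: L = 7.06 m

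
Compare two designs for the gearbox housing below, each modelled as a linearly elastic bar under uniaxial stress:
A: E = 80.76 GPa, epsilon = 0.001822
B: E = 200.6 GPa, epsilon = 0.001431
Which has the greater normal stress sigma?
Model: a linearly elastic bar under uniaxial stress, so sigma = E·epsilon (SI units).
  A: sigma = (8.076 × 10¹⁰) × 0.001822 = 1.471 × 10⁸ Pa = 147.1 MPa
  B: sigma = (2.006 × 10¹¹) × 0.001431 = 2.871 × 10⁸ Pa = 287.1 MPa
287.1 MPa > 147.1 MPa, so B is larger.
Final answer: B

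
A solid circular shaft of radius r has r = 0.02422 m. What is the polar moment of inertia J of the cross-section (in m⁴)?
Model: a solid circular shaft of radius r, so J = (π·r^4) / 2.
Substitute:
  J = (π × 0.02422^4) / 2
  J = 5.405 × 10⁻⁷ m⁴
Final answer: J = 5.405 × 10⁻⁷ m⁴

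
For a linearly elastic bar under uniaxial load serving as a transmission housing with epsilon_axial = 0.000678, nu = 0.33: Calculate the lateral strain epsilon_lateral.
Model: a linearly elastic bar under uniaxial load, so epsilon_lateral = -nu·epsilon_axial.
Substitute:
  epsilon_lateral = -(0.33 × 0.000678)
  epsilon_lateral = -0.0002237
Final answer: epsilon_lateral = -0.0002237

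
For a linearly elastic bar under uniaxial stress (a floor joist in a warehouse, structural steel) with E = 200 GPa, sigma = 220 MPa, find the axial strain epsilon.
Model: a linearly elastic bar under uniaxial stress, so sigma = E·epsilon.
Solve for epsilon: epsilon = sigma / E.
Convert to SI units:
  E = 200 GPa = 2 × 10¹¹ Pa
  sigma = 220 MPa = 2.2 × 10⁸ Pa
Substitute:
  epsilon = (2.2 × 10⁸) / (2 × 10¹¹)
  epsilon = 0.0011
Final answer: epsilon = 0.0011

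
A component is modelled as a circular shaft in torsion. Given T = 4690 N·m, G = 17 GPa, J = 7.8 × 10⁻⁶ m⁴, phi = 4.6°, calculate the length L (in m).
Model: a circular shaft in torsion, so phi = (T·L) / (G·J).
Solve for L: L = (phi·G·J) / T.
Convert to SI units:
  G = 17 GPa = 1.7 × 10¹⁰ Pa
  phi = 4.6° = 0.08029 rad
Substitute:
  L = (0.08029 × (1.7 × 10¹⁰) × (7.8 × 10⁻⁶)) / 4690
  L = 2.27 m
Final answer: L = 2.27 m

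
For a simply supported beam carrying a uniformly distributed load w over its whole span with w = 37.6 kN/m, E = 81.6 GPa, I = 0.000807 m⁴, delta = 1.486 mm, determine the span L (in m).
Model: a simply supported beam carrying a uniformly distributed load w over its whole span, so delta = (5·w·L^4) / (384·E·I).
Solve for L: L = ((384·delta·E·I) / (5·w))^(1/4).
Convert to SI units:
  w = 37.6 kN/m = 37600 N/m
  E = 81.6 GPa = 8.16 × 10¹⁰ Pa
  delta = 1.486 mm = 0.001486 m
Substitute:
  L = ((384 × 0.001486 × (8.16 × 10¹⁰) × 0.000807) / (5 × 37600))^(1/4)
  L = 3.76 m
Final answer: L = 3.76 m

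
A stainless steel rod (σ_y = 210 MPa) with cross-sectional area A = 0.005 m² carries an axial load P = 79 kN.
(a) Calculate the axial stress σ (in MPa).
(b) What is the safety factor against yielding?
(a) Axial stress σ = P/A. Convert P = 79 kN = 79000 N.
  σ = 79000 / 0.005 = 1.58 × 10⁷ Pa = 15.8 MPa
(b) Safety factor SF = σ_y/σ = 210 / 15.8 = 13.29
Final answer: (a) σ = 15.8 MPa, (b) SF = 13.29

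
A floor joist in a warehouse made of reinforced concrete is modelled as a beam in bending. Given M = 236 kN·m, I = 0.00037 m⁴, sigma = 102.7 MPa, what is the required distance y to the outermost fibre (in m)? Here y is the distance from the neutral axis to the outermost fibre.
Model: a beam in bending, so sigma = (M·y) / I.
Solve for y: y = (sigma·I) / M.
Convert to SI units:
  M = 236 kN·m = 236000 N·m
  sigma = 102.7 MPa = 1.027 × 10⁸ Pa
Substitute:
  y = ((1.027 × 10⁸) × 0.00037) / 236000
  y = 0.161 m
Final answer: y = 0.161 m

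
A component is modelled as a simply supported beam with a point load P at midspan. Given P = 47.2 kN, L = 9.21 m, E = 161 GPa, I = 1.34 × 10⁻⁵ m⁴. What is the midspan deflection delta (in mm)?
Model: a simply supported beam with a point load P at midspan, so delta = (P·L^3) / (48·E·I).
Convert to SI units:
  P = 47.2 kN = 47200 N
  E = 161 GPa = 1.61 × 10¹¹ Pa
Substitute:
  delta = (47200 × 9.21^3) / (48 × (1.61 × 10¹¹) × (1.34 × 10⁻⁵))
  delta = 0.3561 m
Convert: delta = 0.3561 m = 356.1 mm
Final answer: delta = 356.1 mm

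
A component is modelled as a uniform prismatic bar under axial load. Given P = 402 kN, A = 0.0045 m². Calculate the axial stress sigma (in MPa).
Model: a uniform prismatic bar under axial load, so sigma = P / A.
Convert to SI units:
  P = 402 kN = 402000 N
Substitute:
  sigma = 402000 / 0.0045
  sigma = 8.933 × 10⁷ Pa
Convert: sigma = 8.933 × 10⁷ Pa = 89.33 MPa
Final answer: sigma = 89.33 MPa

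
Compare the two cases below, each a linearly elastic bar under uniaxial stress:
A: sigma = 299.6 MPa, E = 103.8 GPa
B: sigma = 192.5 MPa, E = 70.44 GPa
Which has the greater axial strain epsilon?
Model: a linearly elastic bar under uniaxial stress, so epsilon = sigma / E (SI units).
  A: epsilon = (2.996 × 10⁸) / (1.038 × 10¹¹) = 0.002886
  B: epsilon = (1.925 × 10⁸) / (7.044 × 10¹⁰) = 0.002733
0.002886 > 0.002733, so A is larger.
Final answer: A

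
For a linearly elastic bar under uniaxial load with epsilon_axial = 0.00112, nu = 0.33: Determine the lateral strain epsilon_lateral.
Model: a linearly elastic bar under uniaxial load, so epsilon_lateral = -nu·epsilon_axial.
Substitute:
  epsilon_lateral = -(0.33 × 0.00112)
  epsilon_lateral = -0.0003696
Final answer: epsilon_lateral = -0.0003696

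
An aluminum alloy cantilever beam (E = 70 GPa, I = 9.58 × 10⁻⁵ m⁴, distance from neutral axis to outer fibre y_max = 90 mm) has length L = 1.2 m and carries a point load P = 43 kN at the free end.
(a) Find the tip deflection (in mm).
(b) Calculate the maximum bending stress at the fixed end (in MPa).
(a) Tip deflection of a cantilever with an end point load: δ = P·L^3 / (3·E·I). Convert P = 43 kN = 43000 N, E = 70 GPa = 7 × 10¹⁰ Pa.
  δ = (43000 × 1.2^3) / (3 × (7 × 10¹⁰) × (9.58 × 10⁻⁵)) = 0.003693 m = 3.693 mm
(b) Maximum bending moment at the fixed end: M = P·L = 43000 × 1.2 = 51600 N·m. Convert y_max = 90 mm = 0.09 m.
  σ = M·y_max / I = (51600 × 0.09) / (9.58 × 10⁻⁵) = 4.848 × 10⁷ Pa = 48.48 MPa
Final answer: (a) δ = 3.693 mm, (b) σ = 48.48 MPa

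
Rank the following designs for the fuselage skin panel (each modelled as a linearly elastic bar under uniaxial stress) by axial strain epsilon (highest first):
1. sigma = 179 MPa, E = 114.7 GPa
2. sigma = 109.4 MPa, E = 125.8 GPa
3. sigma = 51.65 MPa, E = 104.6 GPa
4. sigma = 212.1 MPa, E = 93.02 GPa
Model: a linearly elastic bar under uniaxial stress, so epsilon = sigma / E (SI units).
  Case 1: epsilon = (1.79 × 10⁸) / (1.147 × 10¹¹) = 0.001561
  Case 2: epsilon = (1.094 × 10⁸) / (1.258 × 10¹¹) = 0.0008696
  Case 3: epsilon = (5.165 × 10⁷) / (1.046 × 10¹¹) = 0.0004938
  Case 4: epsilon = (2.121 × 10⁸) / (9.302 × 10¹⁰) = 0.00228
Ordering: 0.00228 (case 4) > 0.001561 (case 1) > 0.0008696 (case 2) > 0.0004938 (case 3)
Final answer: 4, 1, 2, 3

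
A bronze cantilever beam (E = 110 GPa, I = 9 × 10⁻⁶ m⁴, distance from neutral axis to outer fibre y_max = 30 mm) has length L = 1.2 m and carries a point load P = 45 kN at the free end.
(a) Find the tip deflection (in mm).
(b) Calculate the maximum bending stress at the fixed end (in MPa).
(a) Tip deflection of a cantilever with an end point load: δ = P·L^3 / (3·E·I). Convert P = 45 kN = 45000 N, E = 110 GPa = 1.1 × 10¹¹ Pa.
  δ = (45000 × 1.2^3) / (3 × (1.1 × 10¹¹) × (9 × 10⁻⁶)) = 0.02618 m = 26.18 mm
(b) Maximum bending moment at the fixed end: M = P·L = 45000 × 1.2 = 54000 N·m. Convert y_max = 30 mm = 0.03 m.
  σ = M·y_max / I = (54000 × 0.03) / (9 × 10⁻⁶) = 1.8 × 10⁸ Pa = 180 MPa
Final answer: (a) δ = 26.18 mm, (b) σ = 180 MPa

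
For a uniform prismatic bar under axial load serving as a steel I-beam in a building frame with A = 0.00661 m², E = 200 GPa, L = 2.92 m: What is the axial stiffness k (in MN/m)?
Model: a uniform prismatic bar under axial load, so k = (A·E) / L.
Convert to SI units:
  E = 200 GPa = 2 × 10¹¹ Pa
Substitute:
  k = (0.00661 × (2 × 10¹¹)) / 2.92
  k = 4.527 × 10⁸ N/m
Convert: k = 4.527 × 10⁸ N/m = 452.7 MN/m
Final answer: k = 452.7 MN/m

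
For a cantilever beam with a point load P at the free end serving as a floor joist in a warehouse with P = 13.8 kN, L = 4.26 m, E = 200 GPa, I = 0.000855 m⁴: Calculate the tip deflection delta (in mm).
Model: a cantilever beam with a point load P at the free end, so delta = (P·L^3) / (3·E·I).
Convert to SI units:
  P = 13.8 kN = 13800 N
  E = 200 GPa = 2 × 10¹¹ Pa
Substitute:
  delta = (13800 × 4.26^3) / (3 × (2 × 10¹¹) × 0.000855)
  delta = 0.00208 m
Convert: delta = 0.00208 m = 2.08 mm
Final answer: delta = 2.08 mm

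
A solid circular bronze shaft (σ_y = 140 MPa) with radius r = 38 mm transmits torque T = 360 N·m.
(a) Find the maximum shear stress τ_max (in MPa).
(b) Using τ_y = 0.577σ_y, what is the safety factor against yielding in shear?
(a) For a solid circular shaft, τ_max = T·r/J with J = π·r^4/2, i.e. τ_max = 2·T / (π·r^3). Convert r = 38 mm = 0.038 m.
  τ_max = (2 × 360) / (π × 0.038^3) = 4.177 × 10⁶ Pa = 4.177 MPa
(b) τ_y = 0.577 × 140 = 80.78 MPa
  SF = τ_y/τ_max = 80.78 / 4.177 = 19.34
Final answer: (a) τ_max = 4.177 MPa, (b) SF = 19.34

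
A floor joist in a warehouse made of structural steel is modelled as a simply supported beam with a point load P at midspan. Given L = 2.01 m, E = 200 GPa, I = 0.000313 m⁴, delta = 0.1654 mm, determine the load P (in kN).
Model: a simply supported beam with a point load P at midspan, so delta = (P·L^3) / (48·E·I).
Solve for P: P = (48·delta·E·I) / L^3.
Convert to SI units:
  E = 200 GPa = 2 × 10¹¹ Pa
  delta = 0.1654 mm = 0.0001654 m
Substitute:
  P = (48 × 0.0001654 × (2 × 10¹¹) × 0.000313) / 2.01^3
  P = 61200 N
Convert: P = 61200 N = 61.2 kN
Final answer: P = 61.2 kN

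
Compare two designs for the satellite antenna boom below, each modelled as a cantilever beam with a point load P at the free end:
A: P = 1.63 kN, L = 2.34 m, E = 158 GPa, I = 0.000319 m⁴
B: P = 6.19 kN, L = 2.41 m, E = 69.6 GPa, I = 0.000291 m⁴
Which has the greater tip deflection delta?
Model: a cantilever beam with a point load P at the free end, so delta = (P·L^3) / (3·E·I) (SI units).
  A: delta = (1630 × 2.34^3) / (3 × (1.58 × 10¹¹) × 0.000319) = 0.0001381 m = 0.1381 mm
  B: delta = (6190 × 2.41^3) / (3 × (6.96 × 10¹⁰) × 0.000291) = 0.001426 m = 1.426 mm
1.426 mm > 0.1381 mm, so B is larger.
Final answer: B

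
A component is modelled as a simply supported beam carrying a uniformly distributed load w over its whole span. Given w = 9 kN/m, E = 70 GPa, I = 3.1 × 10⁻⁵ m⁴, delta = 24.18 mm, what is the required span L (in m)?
Model: a simply supported beam carrying a uniformly distributed load w over its whole span, so delta = (5·w·L^4) / (384·E·I).
Solve for L: L = ((384·delta·E·I) / (5·w))^(1/4).
Convert to SI units:
  w = 9 kN/m = 9000 N/m
  E = 70 GPa = 7 × 10¹⁰ Pa
  delta = 24.18 mm = 0.02418 m
Substitute:
  L = ((384 × 0.02418 × (7 × 10¹⁰) × (3.1 × 10⁻⁵)) / (5 × 9000))^(1/4)
  L = 4.6 m
Final answer: L = 4.6 m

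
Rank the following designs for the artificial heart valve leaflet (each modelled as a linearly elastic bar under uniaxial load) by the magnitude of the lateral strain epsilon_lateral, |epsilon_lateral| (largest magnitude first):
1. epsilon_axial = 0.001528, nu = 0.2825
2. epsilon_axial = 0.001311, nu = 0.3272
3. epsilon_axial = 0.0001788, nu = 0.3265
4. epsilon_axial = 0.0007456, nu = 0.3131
Model: a linearly elastic bar under uniaxial load, so epsilon_lateral = -nu·epsilon_axial (SI units).
  Case 1: epsilon_lateral = -(0.2825 × 0.001528) = -0.0004317
  Case 2: epsilon_lateral = -(0.3272 × 0.001311) = -0.000429
  Case 3: epsilon_lateral = -(0.3265 × 0.0001788) = -5.838 × 10⁻⁵
  Case 4: epsilon_lateral = -(0.3131 × 0.0007456) = -0.0002334
Ordering by |epsilon_lateral|: 0.0004317 (case 1) > 0.000429 (case 2) > 0.0002334 (case 4) > 5.838 × 10⁻⁵ (case 3)
Final answer: 1, 2, 4, 3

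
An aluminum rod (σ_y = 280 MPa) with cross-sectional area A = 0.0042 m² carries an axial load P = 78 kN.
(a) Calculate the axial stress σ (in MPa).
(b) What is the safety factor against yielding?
(a) Axial stress σ = P/A. Convert P = 78 kN = 78000 N.
  σ = 78000 / 0.0042 = 1.857 × 10⁷ Pa = 18.57 MPa
(b) Safety factor SF = σ_y/σ = 280 / 18.57 = 15.08
Final answer: (a) σ = 18.57 MPa, (b) SF = 15.08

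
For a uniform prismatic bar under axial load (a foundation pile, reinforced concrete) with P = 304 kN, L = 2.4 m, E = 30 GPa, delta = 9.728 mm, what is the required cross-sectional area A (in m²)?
Model: a uniform prismatic bar under axial load, so delta = (P·L) / (A·E).
Solve for A: A = (P·L) / (delta·E).
Convert to SI units:
  P = 304 kN = 304000 N
  E = 30 GPa = 3 × 10¹⁰ Pa
  delta = 9.728 mm = 0.009728 m
Substitute:
  A = (304000 × 2.4) / (0.009728 × (3 × 10¹⁰))
  A = 0.0025 m²
Final answer: A = 0.0025 m²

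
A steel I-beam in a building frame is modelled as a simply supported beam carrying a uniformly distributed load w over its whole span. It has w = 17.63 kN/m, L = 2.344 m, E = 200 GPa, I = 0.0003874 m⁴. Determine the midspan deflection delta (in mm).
Model: a simply supported beam carrying a uniformly distributed load w over its whole span, so delta = (5·w·L^4) / (384·E·I).
Convert to SI units:
  w = 17.63 kN/m = 17630 N/m
  E = 200 GPa = 2 × 10¹¹ Pa
Substitute:
  delta = (5 × 17630 × 2.344^4) / (384 × (2 × 10¹¹) × 0.0003874)
  delta = 8.944 × 10⁻⁵ m
Convert: delta = 8.944 × 10⁻⁵ m = 0.08944 mm
Final answer: delta = 0.08944 mm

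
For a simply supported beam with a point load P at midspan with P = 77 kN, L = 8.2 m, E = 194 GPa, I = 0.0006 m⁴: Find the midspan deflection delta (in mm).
Model: a simply supported beam with a point load P at midspan, so delta = (P·L^3) / (48·E·I).
Convert to SI units:
  P = 77 kN = 77000 N
  E = 194 GPa = 1.94 × 10¹¹ Pa
Substitute:
  delta = (77000 × 8.2^3) / (48 × (1.94 × 10¹¹) × 0.0006)
  delta = 0.007599 m
Convert: delta = 0.007599 m = 7.599 mm
Final answer: delta = 7.599 mm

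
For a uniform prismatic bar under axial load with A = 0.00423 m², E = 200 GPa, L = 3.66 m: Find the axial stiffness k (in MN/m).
Model: a uniform prismatic bar under axial load, so k = (A·E) / L.
Convert to SI units:
  E = 200 GPa = 2 × 10¹¹ Pa
Substitute:
  k = (0.00423 × (2 × 10¹¹)) / 3.66
  k = 2.311 × 10⁸ N/m
Convert: k = 2.311 × 10⁸ N/m = 231.1 MN/m
Final answer: k = 231.1 MN/m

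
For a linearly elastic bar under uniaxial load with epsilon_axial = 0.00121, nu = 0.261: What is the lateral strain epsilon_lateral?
Model: a linearly elastic bar under uniaxial load, so epsilon_lateral = -nu·epsilon_axial.
Substitute:
  epsilon_lateral = -(0.261 × 0.00121)
  epsilon_lateral = -0.0003158
Final answer: epsilon_lateral = -0.0003158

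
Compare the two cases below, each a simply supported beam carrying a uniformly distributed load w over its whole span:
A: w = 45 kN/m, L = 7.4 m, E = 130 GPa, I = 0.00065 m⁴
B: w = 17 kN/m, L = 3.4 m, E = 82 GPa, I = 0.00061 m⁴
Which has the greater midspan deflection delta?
Model: a simply supported beam carrying a uniformly distributed load w over its whole span, so delta = (5·w·L^4) / (384·E·I) (SI units).
  A: delta = (5 × 45000 × 7.4^4) / (384 × (1.3 × 10¹¹) × 0.00065) = 0.02079 m = 20.79 mm
  B: delta = (5 × 17000 × 3.4^4) / (384 × (8.2 × 10¹⁰) × 0.00061) = 0.0005914 m = 0.5914 mm
20.79 mm > 0.5914 mm, so A is larger.
Final answer: A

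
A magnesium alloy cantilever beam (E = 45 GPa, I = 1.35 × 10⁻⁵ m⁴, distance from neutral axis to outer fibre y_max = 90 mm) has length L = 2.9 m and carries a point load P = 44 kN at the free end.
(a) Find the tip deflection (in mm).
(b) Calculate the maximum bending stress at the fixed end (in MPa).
(a) Tip deflection of a cantilever with an end point load: δ = P·L^3 / (3·E·I). Convert P = 44 kN = 44000 N, E = 45 GPa = 4.5 × 10¹⁰ Pa.
  δ = (44000 × 2.9^3) / (3 × (4.5 × 10¹⁰) × (1.35 × 10⁻⁵)) = 0.5888 m = 588.8 mm
(b) Maximum bending moment at the fixed end: M = P·L = 44000 × 2.9 = 127600 N·m. Convert y_max = 90 mm = 0.09 m.
  σ = M·y_max / I = (127600 × 0.09) / (1.35 × 10⁻⁵) = 8.507 × 10⁸ Pa = 850.7 MPa
Final answer: (a) δ = 588.8 mm, (b) σ = 850.7 MPa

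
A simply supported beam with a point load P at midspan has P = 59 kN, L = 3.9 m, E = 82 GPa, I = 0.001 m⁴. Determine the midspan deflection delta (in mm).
Model: a simply supported beam with a point load P at midspan, so delta = (P·L^3) / (48·E·I).
Convert to SI units:
  P = 59 kN = 59000 N
  E = 82 GPa = 8.2 × 10¹⁰ Pa
Substitute:
  delta = (59000 × 3.9^3) / (48 × (8.2 × 10¹⁰) × 0.001)
  delta = 0.0008892 m
Convert: delta = 0.0008892 m = 0.8892 mm
Final answer: delta = 0.8892 mm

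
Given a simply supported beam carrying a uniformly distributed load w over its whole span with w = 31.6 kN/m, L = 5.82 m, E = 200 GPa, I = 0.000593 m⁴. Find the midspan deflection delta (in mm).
Model: a simply supported beam carrying a uniformly distributed load w over its whole span, so delta = (5·w·L^4) / (384·E·I).
Convert to SI units:
  w = 31.6 kN/m = 31600 N/m
  E = 200 GPa = 2 × 10¹¹ Pa
Substitute:
  delta = (5 × 31600 × 5.82^4) / (384 × (2 × 10¹¹) × 0.000593)
  delta = 0.00398 m
Convert: delta = 0.00398 m = 3.98 mm
Final answer: delta = 3.98 mm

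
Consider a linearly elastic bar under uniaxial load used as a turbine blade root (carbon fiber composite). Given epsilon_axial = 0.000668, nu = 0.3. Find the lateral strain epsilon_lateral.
Model: a linearly elastic bar under uniaxial load, so epsilon_lateral = -nu·epsilon_axial.
Substitute:
  epsilon_lateral = -(0.3 × 0.000668)
  epsilon_lateral = -0.0002004
Final answer: epsilon_lateral = -0.0002004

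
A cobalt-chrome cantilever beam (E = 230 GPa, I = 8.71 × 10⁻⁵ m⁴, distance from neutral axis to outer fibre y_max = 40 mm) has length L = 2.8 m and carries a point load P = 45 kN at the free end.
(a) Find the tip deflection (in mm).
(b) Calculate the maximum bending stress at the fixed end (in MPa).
(a) Tip deflection of a cantilever with an end point load: δ = P·L^3 / (3·E·I). Convert P = 45 kN = 45000 N, E = 230 GPa = 2.3 × 10¹¹ Pa.
  δ = (45000 × 2.8^3) / (3 × (2.3 × 10¹¹) × (8.71 × 10⁻⁵)) = 0.01644 m = 16.44 mm
(b) Maximum bending moment at the fixed end: M = P·L = 45000 × 2.8 = 126000 N·m. Convert y_max = 40 mm = 0.04 m.
  σ = M·y_max / I = (126000 × 0.04) / (8.71 × 10⁻⁵) = 5.786 × 10⁷ Pa = 57.86 MPa
Final answer: (a) δ = 16.44 mm, (b) σ = 57.86 MPa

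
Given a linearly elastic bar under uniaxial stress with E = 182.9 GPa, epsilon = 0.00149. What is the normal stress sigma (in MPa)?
Model: a linearly elastic bar under uniaxial stress, so sigma = E·epsilon.
Convert to SI units:
  E = 182.9 GPa = 1.829 × 10¹¹ Pa
Substitute:
  sigma = (1.829 × 10¹¹) × 0.00149
  sigma = 2.725 × 10⁸ Pa
Convert: sigma = 2.725 × 10⁸ Pa = 272.5 MPa
Final answer: sigma = 272.5 MPa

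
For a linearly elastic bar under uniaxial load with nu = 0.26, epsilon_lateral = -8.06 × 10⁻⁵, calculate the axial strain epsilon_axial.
Model: a linearly elastic bar under uniaxial load, so epsilon_lateral = -nu·epsilon_axial.
Solve for epsilon_axial: epsilon_axial = -epsilon_lateral / nu.
Substitute:
  epsilon_axial = -(-8.06 × 10⁻⁵) / 0.26
  epsilon_axial = 0.00031
Final answer: epsilon_axial = 0.00031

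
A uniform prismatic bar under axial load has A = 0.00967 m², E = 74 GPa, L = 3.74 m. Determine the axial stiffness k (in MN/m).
Model: a uniform prismatic bar under axial load, so k = (A·E) / L.
Convert to SI units:
  E = 74 GPa = 7.4 × 10¹⁰ Pa
Substitute:
  k = (0.00967 × (7.4 × 10¹⁰)) / 3.74
  k = 1.913 × 10⁸ N/m
Convert: k = 1.913 × 10⁸ N/m = 191.3 MN/m
Final answer: k = 191.3 MN/m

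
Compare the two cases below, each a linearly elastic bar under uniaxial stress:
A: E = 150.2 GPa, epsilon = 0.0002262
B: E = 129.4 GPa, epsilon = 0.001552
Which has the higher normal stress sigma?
Model: a linearly elastic bar under uniaxial stress, so sigma = E·epsilon (SI units).
  A: sigma = (1.502 × 10¹¹) × 0.0002262 = 3.398 × 10⁷ Pa = 33.98 MPa
  B: sigma = (1.294 × 10¹¹) × 0.001552 = 2.008 × 10⁸ Pa = 200.8 MPa
200.8 MPa > 33.98 MPa, so B is larger.
Final answer: B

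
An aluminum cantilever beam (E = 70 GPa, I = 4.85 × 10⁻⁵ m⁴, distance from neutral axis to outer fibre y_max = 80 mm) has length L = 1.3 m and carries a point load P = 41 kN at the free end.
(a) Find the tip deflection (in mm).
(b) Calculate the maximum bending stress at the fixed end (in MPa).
(a) Tip deflection of a cantilever with an end point load: δ = P·L^3 / (3·E·I). Convert P = 41 kN = 41000 N, E = 70 GPa = 7 × 10¹⁰ Pa.
  δ = (41000 × 1.3^3) / (3 × (7 × 10¹⁰) × (4.85 × 10⁻⁵)) = 0.008844 m = 8.844 mm
(b) Maximum bending moment at the fixed end: M = P·L = 41000 × 1.3 = 53300 N·m. Convert y_max = 80 mm = 0.08 m.
  σ = M·y_max / I = (53300 × 0.08) / (4.85 × 10⁻⁵) = 8.792 × 10⁷ Pa = 87.92 MPa
Final answer: (a) δ = 8.844 mm, (b) σ = 87.92 MPa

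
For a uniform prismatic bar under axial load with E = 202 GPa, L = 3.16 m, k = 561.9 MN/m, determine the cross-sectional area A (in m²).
Model: a uniform prismatic bar under axial load, so k = (A·E) / L.
Solve for A: A = (k·L) / E.
Convert to SI units:
  E = 202 GPa = 2.02 × 10¹¹ Pa
  k = 561.9 MN/m = 5.619 × 10⁸ N/m
Substitute:
  A = ((5.619 × 10⁸) × 3.16) / (2.02 × 10¹¹)
  A = 0.00879 m²
Final answer: A = 0.00879 m²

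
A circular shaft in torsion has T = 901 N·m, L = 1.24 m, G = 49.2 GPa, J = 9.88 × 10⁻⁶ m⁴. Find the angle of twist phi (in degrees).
Model: a circular shaft in torsion, so phi = (T·L) / (G·J).
Convert to SI units:
  G = 49.2 GPa = 4.92 × 10¹⁰ Pa
Substitute:
  phi = (901 × 1.24) / ((4.92 × 10¹⁰) × (9.88 × 10⁻⁶))
  phi = 0.002298 rad
Convert to degrees: phi = 0.002298 × 180/π = 0.1317°
Final answer: phi = 0.1317°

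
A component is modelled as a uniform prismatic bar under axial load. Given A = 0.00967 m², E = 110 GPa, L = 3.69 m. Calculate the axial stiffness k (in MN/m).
Model: a uniform prismatic bar under axial load, so k = (A·E) / L.
Convert to SI units:
  E = 110 GPa = 1.1 × 10¹¹ Pa
Substitute:
  k = (0.00967 × (1.1 × 10¹¹)) / 3.69
  k = 2.883 × 10⁸ N/m
Convert: k = 2.883 × 10⁸ N/m = 288.3 MN/m
Final answer: k = 288.3 MN/m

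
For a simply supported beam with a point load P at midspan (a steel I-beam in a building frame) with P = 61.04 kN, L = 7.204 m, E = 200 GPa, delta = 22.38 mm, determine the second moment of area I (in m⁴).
Model: a simply supported beam with a point load P at midspan, so delta = (P·L^3) / (48·E·I).
Solve for I: I = (P·L^3) / (48·delta·E).
Convert to SI units:
  P = 61.04 kN = 61040 N
  E = 200 GPa = 2 × 10¹¹ Pa
  delta = 22.38 mm = 0.02238 m
Substitute:
  I = (61040 × 7.204^3) / (48 × 0.02238 × (2 × 10¹¹))
  I = 0.0001062 m⁴
Final answer: I = 0.0001062 m⁴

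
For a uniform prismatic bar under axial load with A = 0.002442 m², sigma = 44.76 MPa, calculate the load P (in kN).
Model: a uniform prismatic bar under axial load, so sigma = P / A.
Solve for P: P = sigma·A.
Convert to SI units:
  sigma = 44.76 MPa = 4.476 × 10⁷ Pa
Substitute:
  P = (4.476 × 10⁷) × 0.002442
  P = 109300 N
Convert: P = 109300 N = 109.3 kN
Final answer: P = 109.3 kN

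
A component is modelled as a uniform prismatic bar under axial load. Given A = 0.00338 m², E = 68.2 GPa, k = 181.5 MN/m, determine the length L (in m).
Model: a uniform prismatic bar under axial load, so k = (A·E) / L.
Solve for L: L = (A·E) / k.
Convert to SI units:
  E = 68.2 GPa = 6.82 × 10¹⁰ Pa
  k = 181.5 MN/m = 1.815 × 10⁸ N/m
Substitute:
  L = (0.00338 × (6.82 × 10¹⁰)) / (1.815 × 10⁸)
  L = 1.27 m
Final answer: L = 1.27 m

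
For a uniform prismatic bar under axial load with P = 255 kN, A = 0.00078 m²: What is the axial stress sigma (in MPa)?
Model: a uniform prismatic bar under axial load, so sigma = P / A.
Convert to SI units:
  P = 255 kN = 255000 N
Substitute:
  sigma = 255000 / 0.00078
  sigma = 3.269 × 10⁸ Pa
Convert: sigma = 3.269 × 10⁸ Pa = 326.9 MPa
Final answer: sigma = 326.9 MPa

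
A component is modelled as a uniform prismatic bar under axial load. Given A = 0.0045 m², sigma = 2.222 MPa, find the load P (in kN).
Model: a uniform prismatic bar under axial load, so sigma = P / A.
Solve for P: P = sigma·A.
Convert to SI units:
  sigma = 2.222 MPa = 2.222 × 10⁶ Pa
Substitute:
  P = (2.222 × 10⁶) × 0.0045
  P = 9999 N
Convert: P = 9999 N = 9.999 kN
Final answer: P = 9.999 kN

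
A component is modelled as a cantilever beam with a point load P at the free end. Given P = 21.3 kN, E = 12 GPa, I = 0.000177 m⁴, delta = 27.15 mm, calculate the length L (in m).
Model: a cantilever beam with a point load P at the free end, so delta = (P·L^3) / (3·E·I).
Solve for L: L = ((3·delta·E·I) / P)^(1/3).
Convert to SI units:
  P = 21.3 kN = 21300 N
  E = 12 GPa = 1.2 × 10¹⁰ Pa
  delta = 27.15 mm = 0.02715 m
Substitute:
  L = ((3 × 0.02715 × (1.2 × 10¹⁰) × 0.000177) / 21300)^(1/3)
  L = 2.01 m
Final answer: L = 2.01 m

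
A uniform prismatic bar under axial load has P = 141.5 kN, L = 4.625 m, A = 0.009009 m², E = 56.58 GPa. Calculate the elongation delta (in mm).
Model: a uniform prismatic bar under axial load, so delta = (P·L) / (A·E).
Convert to SI units:
  P = 141.5 kN = 141500 N
  E = 56.58 GPa = 5.658 × 10¹⁰ Pa
Substitute:
  delta = (141500 × 4.625) / (0.009009 × (5.658 × 10¹⁰))
  delta = 0.001284 m
Convert: delta = 0.001284 m = 1.284 mm
Final answer: delta = 1.284 mm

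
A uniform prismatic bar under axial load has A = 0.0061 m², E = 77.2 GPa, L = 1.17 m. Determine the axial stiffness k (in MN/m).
Model: a uniform prismatic bar under axial load, so k = (A·E) / L.
Convert to SI units:
  E = 77.2 GPa = 7.72 × 10¹⁰ Pa
Substitute:
  k = (0.0061 × (7.72 × 10¹⁰)) / 1.17
  k = 4.025 × 10⁸ N/m
Convert: k = 4.025 × 10⁸ N/m = 402.5 MN/m
Final answer: k = 402.5 MN/m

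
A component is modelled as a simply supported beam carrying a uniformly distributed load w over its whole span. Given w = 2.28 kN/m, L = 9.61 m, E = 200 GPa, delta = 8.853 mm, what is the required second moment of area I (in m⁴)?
Model: a simply supported beam carrying a uniformly distributed load w over its whole span, so delta = (5·w·L^4) / (384·E·I).
Solve for I: I = (5·w·L^4) / (384·delta·E).
Convert to SI units:
  w = 2.28 kN/m = 2280 N/m
  E = 200 GPa = 2 × 10¹¹ Pa
  delta = 8.853 mm = 0.008853 m
Substitute:
  I = (5 × 2280 × 9.61^4) / (384 × 0.008853 × (2 × 10¹¹))
  I = 0.000143 m⁴
Final answer: I = 0.000143 m⁴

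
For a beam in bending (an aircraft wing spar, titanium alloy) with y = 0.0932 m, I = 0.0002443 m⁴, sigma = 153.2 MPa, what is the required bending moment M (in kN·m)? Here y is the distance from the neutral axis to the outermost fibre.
Model: a beam in bending, so sigma = (M·y) / I.
Solve for M: M = (sigma·I) / y.
Convert to SI units:
  sigma = 153.2 MPa = 1.532 × 10⁸ Pa
Substitute:
  M = ((1.532 × 10⁸) × 0.0002443) / 0.0932
  M = 401600 N·m
Convert: M = 401600 N·m = 401.6 kN·m
Final answer: M = 401.6 kN·m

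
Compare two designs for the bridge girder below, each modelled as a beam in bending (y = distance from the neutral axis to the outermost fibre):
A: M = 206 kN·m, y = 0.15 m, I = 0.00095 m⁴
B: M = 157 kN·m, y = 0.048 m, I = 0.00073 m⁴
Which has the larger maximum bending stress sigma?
Model: a beam in bending (y = distance from the neutral axis to the outermost fibre), so sigma = (M·y) / I (SI units).
  A: sigma = (206000 × 0.15) / 0.00095 = 3.253 × 10⁷ Pa = 32.53 MPa
  B: sigma = (157000 × 0.048) / 0.00073 = 1.032 × 10⁷ Pa = 10.32 MPa
32.53 MPa > 10.32 MPa, so A is larger.
Final answer: A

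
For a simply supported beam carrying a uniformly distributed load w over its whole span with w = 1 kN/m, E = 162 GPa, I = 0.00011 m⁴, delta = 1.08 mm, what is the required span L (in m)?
Model: a simply supported beam carrying a uniformly distributed load w over its whole span, so delta = (5·w·L^4) / (384·E·I).
Solve for L: L = ((384·delta·E·I) / (5·w))^(1/4).
Convert to SI units:
  w = 1 kN/m = 1000 N/m
  E = 162 GPa = 1.62 × 10¹¹ Pa
  delta = 1.08 mm = 0.00108 m
Substitute:
  L = ((384 × 0.00108 × (1.62 × 10¹¹) × 0.00011) / (5 × 1000))^(1/4)
  L = 6.2 m
Final answer: L = 6.2 m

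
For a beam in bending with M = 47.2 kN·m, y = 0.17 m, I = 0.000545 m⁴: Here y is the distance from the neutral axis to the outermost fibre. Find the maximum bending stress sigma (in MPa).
Model: a beam in bending, so sigma = (M·y) / I.
Convert to SI units:
  M = 47.2 kN·m = 47200 N·m
Substitute:
  sigma = (47200 × 0.17) / 0.000545
  sigma = 1.472 × 10⁷ Pa
Convert: sigma = 1.472 × 10⁷ Pa = 14.72 MPa
Final answer: sigma = 14.72 MPa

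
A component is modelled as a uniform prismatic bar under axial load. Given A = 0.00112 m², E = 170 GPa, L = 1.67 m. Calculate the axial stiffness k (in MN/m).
Model: a uniform prismatic bar under axial load, so k = (A·E) / L.
Convert to SI units:
  E = 170 GPa = 1.7 × 10¹¹ Pa
Substitute:
  k = (0.00112 × (1.7 × 10¹¹)) / 1.67
  k = 1.14 × 10⁸ N/m
Convert: k = 1.14 × 10⁸ N/m = 114 MN/m
Final answer: k = 114 MN/m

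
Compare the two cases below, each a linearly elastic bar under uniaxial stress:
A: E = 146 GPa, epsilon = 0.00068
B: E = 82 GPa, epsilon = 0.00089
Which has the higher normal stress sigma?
Model: a linearly elastic bar under uniaxial stress, so sigma = E·epsilon (SI units).
  A: sigma = (1.46 × 10¹¹) × 0.00068 = 9.928 × 10⁷ Pa = 99.28 MPa
  B: sigma = (8.2 × 10¹⁰) × 0.00089 = 7.298 × 10⁷ Pa = 72.98 MPa
99.28 MPa > 72.98 MPa, so A is larger.
Final answer: A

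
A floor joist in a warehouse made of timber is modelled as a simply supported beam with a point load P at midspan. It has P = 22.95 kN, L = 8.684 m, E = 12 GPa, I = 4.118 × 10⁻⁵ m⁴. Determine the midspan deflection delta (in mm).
Model: a simply supported beam with a point load P at midspan, so delta = (P·L^3) / (48·E·I).
Convert to SI units:
  P = 22.95 kN = 22950 N
  E = 12 GPa = 1.2 × 10¹⁰ Pa
Substitute:
  delta = (22950 × 8.684^3) / (48 × (1.2 × 10¹⁰) × (4.118 × 10⁻⁵))
  delta = 0.6336 m
Convert: delta = 0.6336 m = 633.6 mm
Final answer: delta = 633.6 mm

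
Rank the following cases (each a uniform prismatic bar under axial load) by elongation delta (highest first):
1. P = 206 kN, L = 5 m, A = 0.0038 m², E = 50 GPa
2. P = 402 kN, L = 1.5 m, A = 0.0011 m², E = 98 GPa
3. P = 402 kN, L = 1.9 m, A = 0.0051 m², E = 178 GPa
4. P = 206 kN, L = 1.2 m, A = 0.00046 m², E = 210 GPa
Model: a uniform prismatic bar under axial load, so delta = (P·L) / (A·E) (SI units).
  Case 1: delta = (206000 × 5) / (0.0038 × (5 × 10¹⁰)) = 0.005421 m = 5.421 mm
  Case 2: delta = (402000 × 1.5) / (0.0011 × (9.8 × 10¹⁰)) = 0.005594 m = 5.594 mm
  Case 3: delta = (402000 × 1.9) / (0.0051 × (1.78 × 10¹¹)) = 0.0008414 m = 0.8414 mm
  Case 4: delta = (206000 × 1.2) / (0.00046 × (2.1 × 10¹¹)) = 0.002559 m = 2.559 mm
Ordering: 5.594 mm (case 2) > 5.421 mm (case 1) > 2.559 mm (case 4) > 0.8414 mm (case 3)
Final answer: 2, 1, 4, 3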